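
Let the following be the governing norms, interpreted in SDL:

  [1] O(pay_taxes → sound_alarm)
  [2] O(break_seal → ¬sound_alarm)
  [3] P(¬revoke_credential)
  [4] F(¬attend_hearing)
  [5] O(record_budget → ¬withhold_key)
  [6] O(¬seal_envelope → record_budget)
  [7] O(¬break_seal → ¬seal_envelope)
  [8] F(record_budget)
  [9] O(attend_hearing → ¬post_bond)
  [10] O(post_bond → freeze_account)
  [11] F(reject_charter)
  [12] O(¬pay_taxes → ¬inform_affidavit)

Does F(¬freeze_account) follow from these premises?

No

Premise 10 is O(post_bond → freeze_account), but O(post_bond) is not derivable from the premises, so it does not yield O(freeze_account).
No other premise forces O(freeze_account). An ideal world satisfying every premise can still have ¬freeze_account true, so F(¬freeze_account) is not derivable.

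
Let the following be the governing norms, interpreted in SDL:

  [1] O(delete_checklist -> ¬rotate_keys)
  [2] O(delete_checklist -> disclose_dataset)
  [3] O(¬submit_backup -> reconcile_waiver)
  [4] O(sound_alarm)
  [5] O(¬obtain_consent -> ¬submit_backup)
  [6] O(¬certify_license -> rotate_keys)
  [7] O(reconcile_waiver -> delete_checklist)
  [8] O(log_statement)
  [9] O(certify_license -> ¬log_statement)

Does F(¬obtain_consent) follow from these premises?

Yes

Premise 8 gives O(log_statement).
The contrapositive of premise 9 (O(certify_license -> ¬log_statement)) is O(log_statement -> ¬certify_license), and O(log_statement) is already established, so O(¬certify_license).
Premise 6 is O(¬certify_license -> rotate_keys); since O(¬certify_license), deontic closure gives O(rotate_keys).
Premise 1, O(delete_checklist -> ¬rotate_keys), contraposes to O(rotate_keys -> ¬delete_checklist); with O(rotate_keys) we get O(¬delete_checklist).
Premise 7, O(reconcile_waiver -> delete_checklist), contraposes to O(¬delete_checklist -> ¬reconcile_waiver); with O(¬delete_checklist) we get O(¬reconcile_waiver).
Premise 3, O(¬submit_backup -> reconcile_waiver), contraposes to O(¬reconcile_waiver -> submit_backup); with O(¬reconcile_waiver) we get O(submit_backup).
Premise 5, O(¬obtain_consent -> ¬submit_backup), contraposes to O(submit_backup -> obtain_consent); with O(submit_backup) we get O(obtain_consent).
Premises 2, 4 do not contribute to this derivation.
So O(obtain_consent) holds, i.e. F(¬obtain_consent). The claim follows.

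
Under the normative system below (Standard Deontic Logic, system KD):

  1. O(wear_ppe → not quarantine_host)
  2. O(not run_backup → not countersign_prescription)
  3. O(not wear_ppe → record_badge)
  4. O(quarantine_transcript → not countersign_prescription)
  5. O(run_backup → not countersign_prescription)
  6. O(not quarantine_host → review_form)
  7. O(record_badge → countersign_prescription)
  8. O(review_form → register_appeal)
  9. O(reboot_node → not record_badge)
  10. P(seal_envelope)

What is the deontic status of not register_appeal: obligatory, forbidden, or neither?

Premises 2 and 5 cover both cases: O(not run_backup → not countersign_prescription) and O(run_backup → not countersign_prescription). Since not run_backup ∨ run_backup is a tautology, O(not countersign_prescription) follows.
Premise 7 is O(record_badge → countersign_prescription); contrapositively O(not countersign_prescription → not record_badge). Since O(not countersign_prescription) holds, K gives O(not record_badge).
The contrapositive of premise 3 (O(not wear_ppe → record_badge)) is O(not record_badge → wear_ppe), and O(not record_badge) is already established, so O(wear_ppe).
From O(wear_ppe) and premise 1, O(wear_ppe → not quarantine_host), we obtain O(not quarantine_host).
With premise 6, O(not quarantine_host → review_form), the K-axiom yields O(review_form).
Premise 8 is O(review_form → register_appeal); since O(review_form), deontic closure gives O(register_appeal).
Premises 4, 9, 10 do not contribute to this derivation.
Thus O(register_appeal), which is F(not register_appeal): not register_appeal is forbidden.

Forbidden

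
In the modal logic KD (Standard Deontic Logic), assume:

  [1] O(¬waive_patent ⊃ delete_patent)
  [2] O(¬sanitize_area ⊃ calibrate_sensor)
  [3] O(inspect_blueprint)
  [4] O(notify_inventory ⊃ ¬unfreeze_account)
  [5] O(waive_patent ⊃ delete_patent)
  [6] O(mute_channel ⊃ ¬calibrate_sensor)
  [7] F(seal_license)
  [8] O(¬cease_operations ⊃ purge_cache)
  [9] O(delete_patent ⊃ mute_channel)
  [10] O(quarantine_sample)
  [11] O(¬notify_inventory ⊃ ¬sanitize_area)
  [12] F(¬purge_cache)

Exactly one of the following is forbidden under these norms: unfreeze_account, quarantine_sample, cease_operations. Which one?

By case analysis on waive_patent: premise 5 gives O(waive_patent ⊃ delete_patent) and premise 1 gives O(¬waive_patent ⊃ delete_patent), so O(delete_patent) either way.
From O(delete_patent) and premise 9, O(delete_patent ⊃ mute_channel), we obtain O(mute_channel).
With premise 6, O(mute_channel ⊃ ¬calibrate_sensor), the K-axiom yields O(¬calibrate_sensor).
Premise 2 is O(¬sanitize_area ⊃ calibrate_sensor); contrapositively O(¬calibrate_sensor ⊃ sanitize_area). Since O(¬calibrate_sensor) holds, K gives O(sanitize_area).
Premise 11, O(¬notify_inventory ⊃ ¬sanitize_area), contraposes to O(sanitize_area ⊃ notify_inventory); with O(sanitize_area) we get O(notify_inventory).
From O(notify_inventory) and premise 4, O(notify_inventory ⊃ ¬unfreeze_account), we obtain O(¬unfreeze_account).
So O(¬unfreeze_account) holds, i.e. unfreeze_account is forbidden. None of the other listed options is forbidden under the premises.

unfreeze_account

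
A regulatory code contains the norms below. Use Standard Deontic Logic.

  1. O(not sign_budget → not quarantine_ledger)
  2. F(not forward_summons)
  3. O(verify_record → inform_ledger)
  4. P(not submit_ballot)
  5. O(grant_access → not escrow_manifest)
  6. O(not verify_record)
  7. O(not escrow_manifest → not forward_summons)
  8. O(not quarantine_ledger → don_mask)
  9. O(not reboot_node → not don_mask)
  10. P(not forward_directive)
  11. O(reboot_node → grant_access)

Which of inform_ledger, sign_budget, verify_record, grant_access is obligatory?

sign_budget

Premise 2, F(not forward_summons), is equivalent to O(forward_summons).
The contrapositive of premise 7 (O(not escrow_manifest → not forward_summons)) is O(forward_summons → escrow_manifest), and O(forward_summons) is already established, so O(escrow_manifest).
Premise 5, O(grant_access → not escrow_manifest), contraposes to O(escrow_manifest → not grant_access); with O(escrow_manifest) we get O(not grant_access).
Premise 11, O(reboot_node → grant_access), contraposes to O(not grant_access → not reboot_node); with O(not grant_access) we get O(not reboot_node).
From O(not reboot_node) and premise 9, O(not reboot_node → not don_mask), we obtain O(not don_mask).
The contrapositive of premise 8 (O(not quarantine_ledger → don_mask)) is O(not don_mask → quarantine_ledger), and O(not don_mask) is already established, so O(quarantine_ledger).
Premise 1 is O(not sign_budget → not quarantine_ledger); contrapositively O(quarantine_ledger → sign_budget). Since O(quarantine_ledger) holds, K gives O(sign_budget).
So O(sign_budget) holds — sign_budget is obligatory. None of the other listed options is made obligatory by any chain of premises.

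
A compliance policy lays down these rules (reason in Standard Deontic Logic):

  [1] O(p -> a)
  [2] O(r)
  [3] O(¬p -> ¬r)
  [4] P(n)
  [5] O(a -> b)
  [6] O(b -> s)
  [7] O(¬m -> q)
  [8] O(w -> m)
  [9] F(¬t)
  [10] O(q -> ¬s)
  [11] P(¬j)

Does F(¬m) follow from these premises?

Yes

Premise 2 gives O(r).
Premise 3 is O(¬p -> ¬r); contrapositively O(r -> p). Since O(r) holds, K gives O(p).
Applying K to premise 1 (O(p -> a)) and O(p) yields O(a).
Applying K to premise 5 (O(a -> b)) and O(a) yields O(b).
Premise 6 is O(b -> s); since O(b), deontic closure gives O(s).
Premise 10, O(q -> ¬s), contraposes to O(s -> ¬q); with O(s) we get O(¬q).
Premise 7 is O(¬m -> q); contrapositively O(¬q -> m). Since O(¬q) holds, K gives O(m).
Premises 4, 8, 9, 11 do not contribute to this derivation.
So O(m) holds, i.e. F(¬m). The claim follows.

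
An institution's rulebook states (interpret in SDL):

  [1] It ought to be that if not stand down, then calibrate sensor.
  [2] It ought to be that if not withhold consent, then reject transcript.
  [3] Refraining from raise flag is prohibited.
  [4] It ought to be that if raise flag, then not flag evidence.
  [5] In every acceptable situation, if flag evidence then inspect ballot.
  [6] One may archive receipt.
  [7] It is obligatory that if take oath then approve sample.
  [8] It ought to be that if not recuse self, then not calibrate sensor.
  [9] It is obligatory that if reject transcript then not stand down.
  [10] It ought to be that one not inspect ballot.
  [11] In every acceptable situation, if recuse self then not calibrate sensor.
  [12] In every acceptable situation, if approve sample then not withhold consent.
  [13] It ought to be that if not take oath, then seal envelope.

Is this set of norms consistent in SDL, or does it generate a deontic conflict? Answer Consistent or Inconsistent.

Premise 5 is O(flag_evidence → inspect_ballot), but O(flag_evidence) is not derivable from the premises, so it does not yield O(inspect_ballot).
So O(inspect_ballot) is not derivable, and the apparent clash with O(¬inspect_ballot) does not arise.
A world satisfying every obligation exists (e.g. approve_sample=false, archive_receipt=false, calibrate_sensor=false, flag_evidence=false, inspect_ballot=false, raise_flag=true, recuse_self=false, reject_transcript=false, seal_envelope=true, stand_down=true, take_oath=false, withhold_consent=true); no atom is both obligatory and forbidden, so the set is consistent.

Consistent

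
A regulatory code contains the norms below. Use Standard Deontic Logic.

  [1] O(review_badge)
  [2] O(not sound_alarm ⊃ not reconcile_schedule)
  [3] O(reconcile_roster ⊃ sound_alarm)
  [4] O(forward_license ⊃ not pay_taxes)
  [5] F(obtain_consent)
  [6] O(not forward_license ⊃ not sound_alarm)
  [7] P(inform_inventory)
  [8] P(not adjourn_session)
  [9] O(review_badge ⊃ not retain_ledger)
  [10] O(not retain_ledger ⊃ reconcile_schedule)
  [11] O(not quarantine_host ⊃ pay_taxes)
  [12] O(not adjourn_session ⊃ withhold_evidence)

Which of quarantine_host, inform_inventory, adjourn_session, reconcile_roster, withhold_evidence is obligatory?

Premise 1 gives O(review_badge).
From O(review_badge) and premise 9, O(review_badge ⊃ not retain_ledger), we obtain O(not retain_ledger).
Applying K to premise 10 (O(not retain_ledger ⊃ reconcile_schedule)) and O(not retain_ledger) yields O(reconcile_schedule).
Premise 2, O(not sound_alarm ⊃ not reconcile_schedule), contraposes to O(reconcile_schedule ⊃ sound_alarm); with O(reconcile_schedule) we get O(sound_alarm).
The contrapositive of premise 6 (O(not forward_license ⊃ not sound_alarm)) is O(sound_alarm ⊃ forward_license), and O(sound_alarm) is already established, so O(forward_license).
Applying K to premise 4 (O(forward_license ⊃ not pay_taxes)) and O(forward_license) yields O(not pay_taxes).
Premise 11 is O(not quarantine_host ⊃ pay_taxes); contrapositively O(not pay_taxes ⊃ quarantine_host). Since O(not pay_taxes) holds, K gives O(quarantine_host).
So O(quarantine_host) holds — quarantine_host is obligatory. None of the other listed options is made obligatory by any chain of premises.

quarantine_host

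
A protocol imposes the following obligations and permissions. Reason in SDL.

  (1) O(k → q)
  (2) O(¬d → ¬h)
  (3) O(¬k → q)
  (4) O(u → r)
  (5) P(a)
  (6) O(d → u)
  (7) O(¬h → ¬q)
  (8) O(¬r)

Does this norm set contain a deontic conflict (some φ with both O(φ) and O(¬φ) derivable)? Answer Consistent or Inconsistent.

Premises 3 and 1 are O(¬k → q) and O(k → q); every ideal world satisfies ¬k or k, so in either case q holds — hence O(q).
Premise 7 is O(¬h → ¬q); contrapositively O(q → h). Since O(q) holds, K gives O(h).
The contrapositive of premise 2 (O(¬d → ¬h)) is O(h → d), and O(h) is already established, so O(d).
Premise 6 is O(d → u); since O(d), deontic closure gives O(u).
From O(u) and premise 4, O(u → r), we obtain O(r).
But premise 8 directly asserts O(¬r).
We now have both O(r) and O(¬r) — r is simultaneously obligatory and forbidden, violating the D-axiom.

Inconsistent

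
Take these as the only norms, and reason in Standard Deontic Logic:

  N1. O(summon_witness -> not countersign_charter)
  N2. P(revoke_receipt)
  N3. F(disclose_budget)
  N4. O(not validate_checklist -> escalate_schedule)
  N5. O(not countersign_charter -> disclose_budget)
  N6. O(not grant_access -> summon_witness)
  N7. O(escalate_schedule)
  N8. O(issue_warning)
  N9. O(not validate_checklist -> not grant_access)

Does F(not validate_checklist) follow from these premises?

Yes

F(disclose_budget) at premise 3 means O(not disclose_budget).
Premise 5, O(not countersign_charter -> disclose_budget), contraposes to O(not disclose_budget -> countersign_charter); with O(not disclose_budget) we get O(countersign_charter).
Premise 1, O(summon_witness -> not countersign_charter), contraposes to O(countersign_charter -> not summon_witness); with O(countersign_charter) we get O(not summon_witness).
Premise 6 is O(not grant_access -> summon_witness); contrapositively O(not summon_witness -> grant_access). Since O(not summon_witness) holds, K gives O(grant_access).
The contrapositive of premise 9 (O(not validate_checklist -> not grant_access)) is O(grant_access -> validate_checklist), and O(grant_access) is already established, so O(validate_checklist).
Premises 2, 4, 7, 8 do not contribute to this derivation.
So O(validate_checklist) holds, i.e. F(not validate_checklist). The claim follows.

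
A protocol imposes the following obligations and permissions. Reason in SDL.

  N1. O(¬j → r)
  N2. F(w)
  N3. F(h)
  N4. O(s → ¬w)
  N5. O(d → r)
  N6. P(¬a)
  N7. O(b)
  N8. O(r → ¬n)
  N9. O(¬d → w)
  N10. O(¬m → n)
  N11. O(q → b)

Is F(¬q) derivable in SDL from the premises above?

No

Premise 11 is O(q → b); even if O(b) held, inferring O(q) would be affirming the consequent — invalid.
No other premise forces O(q). An ideal world satisfying every premise can still have ¬q true, so F(¬q) is not derivable.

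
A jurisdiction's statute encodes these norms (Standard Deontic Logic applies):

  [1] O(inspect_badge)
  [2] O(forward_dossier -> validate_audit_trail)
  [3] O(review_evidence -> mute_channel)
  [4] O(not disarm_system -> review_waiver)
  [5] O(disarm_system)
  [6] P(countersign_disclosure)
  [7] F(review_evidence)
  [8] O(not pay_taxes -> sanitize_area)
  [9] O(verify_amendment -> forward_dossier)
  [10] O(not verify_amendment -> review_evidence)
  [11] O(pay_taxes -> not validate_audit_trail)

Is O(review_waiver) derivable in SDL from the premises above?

No

Premise 4 is O(not disarm_system -> review_waiver), but O(not disarm_system) is not derivable from the premises, so it does not yield O(review_waiver).
No other premise forces O(review_waiver). An ideal world satisfying every premise can still have review_waiver false, so O(review_waiver) is not derivable.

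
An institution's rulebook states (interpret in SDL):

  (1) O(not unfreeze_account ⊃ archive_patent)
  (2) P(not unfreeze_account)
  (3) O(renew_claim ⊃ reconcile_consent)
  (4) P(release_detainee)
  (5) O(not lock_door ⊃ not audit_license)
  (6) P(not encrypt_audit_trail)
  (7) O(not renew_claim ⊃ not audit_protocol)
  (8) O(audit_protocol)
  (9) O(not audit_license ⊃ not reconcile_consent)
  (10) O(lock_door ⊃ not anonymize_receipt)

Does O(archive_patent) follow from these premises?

No

Premise 1 is O(not unfreeze_account ⊃ archive_patent), but O(not unfreeze_account) is not derivable from the premises (the permission P(not unfreeze_account) asserts only not O(unfreeze_account), not O(not unfreeze_account)), so it does not yield O(archive_patent).
No other premise forces O(archive_patent). An ideal world satisfying every premise can still have archive_patent false, so O(archive_patent) is not derivable.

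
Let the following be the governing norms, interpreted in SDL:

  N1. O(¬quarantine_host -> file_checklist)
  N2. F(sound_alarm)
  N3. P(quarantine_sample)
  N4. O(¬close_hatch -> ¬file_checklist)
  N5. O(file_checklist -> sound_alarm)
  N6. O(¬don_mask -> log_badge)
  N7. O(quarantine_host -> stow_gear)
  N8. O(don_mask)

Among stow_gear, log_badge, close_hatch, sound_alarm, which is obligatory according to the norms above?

Premise 2 is F(sound_alarm), i.e. O(¬sound_alarm).
Premise 5 is O(file_checklist -> sound_alarm); contrapositively O(¬sound_alarm -> ¬file_checklist). Since O(¬sound_alarm) holds, K gives O(¬file_checklist).
The contrapositive of premise 1 (O(¬quarantine_host -> file_checklist)) is O(¬file_checklist -> quarantine_host), and O(¬file_checklist) is already established, so O(quarantine_host).
With premise 7, O(quarantine_host -> stow_gear), the K-axiom yields O(stow_gear).
So O(stow_gear) holds — stow_gear is obligatory. None of the other listed options is made obligatory by any chain of premises.

stow_gear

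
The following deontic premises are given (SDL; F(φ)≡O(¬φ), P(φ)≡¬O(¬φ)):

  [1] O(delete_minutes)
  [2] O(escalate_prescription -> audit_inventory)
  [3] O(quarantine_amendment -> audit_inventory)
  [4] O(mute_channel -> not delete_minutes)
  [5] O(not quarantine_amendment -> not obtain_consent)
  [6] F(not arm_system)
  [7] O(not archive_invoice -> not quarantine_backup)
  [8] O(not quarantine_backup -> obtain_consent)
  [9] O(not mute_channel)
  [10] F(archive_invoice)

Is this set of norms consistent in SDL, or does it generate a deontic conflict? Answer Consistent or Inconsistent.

Consistent

Premise 4 is O(mute_channel -> not delete_minutes), but O(mute_channel) is not derivable from the premises, so it does not yield O(not delete_minutes).
So O(not delete_minutes) is not derivable, and the apparent clash with O(delete_minutes) does not arise.
A world satisfying every obligation exists (e.g. archive_invoice=false, arm_system=true, audit_inventory=true, delete_minutes=true, escalate_prescription=false, mute_channel=false, obtain_consent=true, quarantine_amendment=true, quarantine_backup=false); no atom is both obligatory and forbidden, so the set is consistent.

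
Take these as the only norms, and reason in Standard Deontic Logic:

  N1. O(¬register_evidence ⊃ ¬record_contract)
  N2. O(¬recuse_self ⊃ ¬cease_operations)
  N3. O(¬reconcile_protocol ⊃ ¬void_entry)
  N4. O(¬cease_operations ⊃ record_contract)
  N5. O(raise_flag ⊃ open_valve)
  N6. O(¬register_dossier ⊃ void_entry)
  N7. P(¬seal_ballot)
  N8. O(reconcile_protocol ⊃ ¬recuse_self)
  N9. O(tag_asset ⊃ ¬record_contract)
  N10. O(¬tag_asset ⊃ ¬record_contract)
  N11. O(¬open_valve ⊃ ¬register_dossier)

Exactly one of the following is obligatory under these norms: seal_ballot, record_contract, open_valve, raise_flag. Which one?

By case analysis on ¬tag_asset: premise 10 gives O(¬tag_asset ⊃ ¬record_contract) and premise 9 gives O(tag_asset ⊃ ¬record_contract), so O(¬record_contract) either way.
Premise 4 is O(¬cease_operations ⊃ record_contract); contrapositively O(¬record_contract ⊃ cease_operations). Since O(¬record_contract) holds, K gives O(cease_operations).
The contrapositive of premise 2 (O(¬recuse_self ⊃ ¬cease_operations)) is O(cease_operations ⊃ recuse_self), and O(cease_operations) is already established, so O(recuse_self).
The contrapositive of premise 8 (O(reconcile_protocol ⊃ ¬recuse_self)) is O(recuse_self ⊃ ¬reconcile_protocol), and O(recuse_self) is already established, so O(¬reconcile_protocol).
From O(¬reconcile_protocol) and premise 3, O(¬reconcile_protocol ⊃ ¬void_entry), we obtain O(¬void_entry).
Premise 6, O(¬register_dossier ⊃ void_entry), contraposes to O(¬void_entry ⊃ register_dossier); with O(¬void_entry) we get O(register_dossier).
The contrapositive of premise 11 (O(¬open_valve ⊃ ¬register_dossier)) is O(register_dossier ⊃ open_valve), and O(register_dossier) is already established, so O(open_valve).
So O(open_valve) holds — open_valve is obligatory. None of the other listed options is made obligatory by any chain of premises.

open_valve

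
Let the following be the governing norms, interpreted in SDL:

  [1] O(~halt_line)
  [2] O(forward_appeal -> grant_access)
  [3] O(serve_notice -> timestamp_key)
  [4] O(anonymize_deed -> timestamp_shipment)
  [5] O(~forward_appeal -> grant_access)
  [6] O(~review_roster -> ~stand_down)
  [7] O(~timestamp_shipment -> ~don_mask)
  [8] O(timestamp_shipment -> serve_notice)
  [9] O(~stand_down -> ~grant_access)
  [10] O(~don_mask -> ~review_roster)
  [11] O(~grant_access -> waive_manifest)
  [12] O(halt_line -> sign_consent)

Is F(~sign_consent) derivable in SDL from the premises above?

No

Premise 12 is O(halt_line -> sign_consent), but O(halt_line) is not derivable from the premises, so it does not yield O(sign_consent).
No other premise forces O(sign_consent). An ideal world satisfying every premise can still have ~sign_consent true, so F(~sign_consent) is not derivable.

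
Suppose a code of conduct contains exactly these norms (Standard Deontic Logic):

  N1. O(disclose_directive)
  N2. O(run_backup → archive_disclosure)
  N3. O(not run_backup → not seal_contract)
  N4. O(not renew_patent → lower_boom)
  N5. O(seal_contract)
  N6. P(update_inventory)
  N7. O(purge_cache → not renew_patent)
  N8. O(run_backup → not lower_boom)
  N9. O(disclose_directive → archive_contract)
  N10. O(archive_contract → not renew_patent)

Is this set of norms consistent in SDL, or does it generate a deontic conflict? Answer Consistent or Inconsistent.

Premise 1 states O(disclose_directive) outright.
Applying K to premise 9 (O(disclose_directive → archive_contract)) and O(disclose_directive) yields O(archive_contract).
From O(archive_contract) and premise 10, O(archive_contract → not renew_patent), we obtain O(not renew_patent).
Premise 4 is O(not renew_patent → lower_boom); since O(not renew_patent), deontic closure gives O(lower_boom).
Premise 8, O(run_backup → not lower_boom), contraposes to O(lower_boom → not run_backup); with O(lower_boom) we get O(not run_backup).
From O(not run_backup) and premise 3, O(not run_backup → not seal_contract), we obtain O(not seal_contract).
But premise 5 directly asserts O(seal_contract).
We now have both O(not seal_contract) and O(seal_contract) — seal_contract is simultaneously obligatory and forbidden, violating the D-axiom.

Inconsistent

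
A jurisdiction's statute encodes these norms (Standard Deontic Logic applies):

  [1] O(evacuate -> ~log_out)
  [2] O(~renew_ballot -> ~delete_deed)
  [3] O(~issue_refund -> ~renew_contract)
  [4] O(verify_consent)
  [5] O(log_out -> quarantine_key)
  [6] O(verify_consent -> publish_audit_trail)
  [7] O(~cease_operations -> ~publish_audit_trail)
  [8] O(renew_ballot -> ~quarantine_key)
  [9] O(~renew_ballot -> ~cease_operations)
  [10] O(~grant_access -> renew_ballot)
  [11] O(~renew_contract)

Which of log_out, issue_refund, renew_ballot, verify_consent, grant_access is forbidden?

Premise 4 states O(verify_consent) outright.
With premise 6, O(verify_consent -> publish_audit_trail), the K-axiom yields O(publish_audit_trail).
Premise 7, O(~cease_operations -> ~publish_audit_trail), contraposes to O(publish_audit_trail -> cease_operations); with O(publish_audit_trail) we get O(cease_operations).
The contrapositive of premise 9 (O(~renew_ballot -> ~cease_operations)) is O(cease_operations -> renew_ballot), and O(cease_operations) is already established, so O(renew_ballot).
Premise 8 is O(renew_ballot -> ~quarantine_key); since O(renew_ballot), deontic closure gives O(~quarantine_key).
The contrapositive of premise 5 (O(log_out -> quarantine_key)) is O(~quarantine_key -> ~log_out), and O(~quarantine_key) is already established, so O(~log_out).
So O(~log_out) holds, i.e. log_out is forbidden. None of the other listed options is forbidden under the premises.

log_out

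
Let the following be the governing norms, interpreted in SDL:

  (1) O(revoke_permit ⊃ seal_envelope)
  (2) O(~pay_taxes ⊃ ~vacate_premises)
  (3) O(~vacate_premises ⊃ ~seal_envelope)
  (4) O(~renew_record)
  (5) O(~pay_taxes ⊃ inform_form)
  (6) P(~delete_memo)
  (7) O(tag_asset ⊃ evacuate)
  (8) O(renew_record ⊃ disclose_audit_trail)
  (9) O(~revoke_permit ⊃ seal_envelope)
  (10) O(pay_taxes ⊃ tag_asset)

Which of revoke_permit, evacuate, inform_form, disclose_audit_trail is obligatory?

evacuate

Premises 9 and 1 are O(~revoke_permit ⊃ seal_envelope) and O(revoke_permit ⊃ seal_envelope); every ideal world satisfies ~revoke_permit or revoke_permit, so in either case seal_envelope holds — hence O(seal_envelope).
Premise 3, O(~vacate_premises ⊃ ~seal_envelope), contraposes to O(seal_envelope ⊃ vacate_premises); with O(seal_envelope) we get O(vacate_premises).
Premise 2 is O(~pay_taxes ⊃ ~vacate_premises); contrapositively O(vacate_premises ⊃ pay_taxes). Since O(vacate_premises) holds, K gives O(pay_taxes).
Premise 10 is O(pay_taxes ⊃ tag_asset); since O(pay_taxes), deontic closure gives O(tag_asset).
Applying K to premise 7 (O(tag_asset ⊃ evacuate)) and O(tag_asset) yields O(evacuate).
So O(evacuate) holds — evacuate is obligatory. None of the other listed options is made obligatory by any chain of premises.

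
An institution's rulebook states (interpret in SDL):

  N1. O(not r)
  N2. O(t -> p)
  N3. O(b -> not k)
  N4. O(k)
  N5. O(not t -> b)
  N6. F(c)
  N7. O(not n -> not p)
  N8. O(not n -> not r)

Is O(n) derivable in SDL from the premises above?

Yes

Premise 4 states O(k) outright.
The contrapositive of premise 3 (O(b -> not k)) is O(k -> not b), and O(k) is already established, so O(not b).
The contrapositive of premise 5 (O(not t -> b)) is O(not b -> t), and O(not b) is already established, so O(t).
With premise 2, O(t -> p), the K-axiom yields O(p).
Premise 7, O(not n -> not p), contraposes to O(p -> n); with O(p) we get O(n).
Premises 1, 6, 8 do not contribute to this derivation.
So O(n) follows.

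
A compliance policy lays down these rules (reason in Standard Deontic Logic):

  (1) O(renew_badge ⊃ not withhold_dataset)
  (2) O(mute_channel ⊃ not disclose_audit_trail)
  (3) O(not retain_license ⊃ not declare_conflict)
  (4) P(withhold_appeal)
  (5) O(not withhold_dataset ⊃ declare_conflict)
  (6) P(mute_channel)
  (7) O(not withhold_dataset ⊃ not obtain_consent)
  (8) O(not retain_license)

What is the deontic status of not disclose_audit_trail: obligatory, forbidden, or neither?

Premise 2 is O(mute_channel ⊃ not disclose_audit_trail), but O(mute_channel) is not derivable from the premises (the permission P(mute_channel) asserts only not O(not mute_channel), not O(mute_channel)), so it does not yield O(not disclose_audit_trail).
No premise or chain of K-axiom applications forces O(not disclose_audit_trail), and none forces O(disclose_audit_trail). So not disclose_audit_trail is neither obligatory nor forbidden under these norms.

Neither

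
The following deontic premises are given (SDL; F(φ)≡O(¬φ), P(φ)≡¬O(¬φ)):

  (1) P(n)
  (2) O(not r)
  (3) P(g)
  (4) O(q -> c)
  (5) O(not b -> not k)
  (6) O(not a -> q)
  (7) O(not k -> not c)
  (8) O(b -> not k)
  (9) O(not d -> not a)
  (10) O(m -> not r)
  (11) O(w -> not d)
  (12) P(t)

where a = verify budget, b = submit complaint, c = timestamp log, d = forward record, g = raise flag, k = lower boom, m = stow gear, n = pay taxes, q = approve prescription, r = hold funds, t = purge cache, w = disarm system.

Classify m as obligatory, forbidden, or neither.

Neither

Premise 10 is O(m -> not r); even if O(not r) held, inferring O(m) would be affirming the consequent — invalid.
No premise or chain of K-axiom applications forces O(m), and none forces O(not m). So m is neither obligatory nor forbidden under these norms.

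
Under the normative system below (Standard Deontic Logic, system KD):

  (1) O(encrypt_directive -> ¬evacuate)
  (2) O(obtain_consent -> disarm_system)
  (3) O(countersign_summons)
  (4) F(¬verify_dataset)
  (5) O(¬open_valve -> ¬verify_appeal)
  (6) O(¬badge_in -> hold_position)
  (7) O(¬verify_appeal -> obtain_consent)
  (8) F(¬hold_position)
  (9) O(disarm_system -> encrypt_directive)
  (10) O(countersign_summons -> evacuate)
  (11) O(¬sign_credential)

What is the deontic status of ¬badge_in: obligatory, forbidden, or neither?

Premise 6 is O(¬badge_in -> hold_position); even if O(hold_position) held, inferring O(¬badge_in) would be affirming the consequent — invalid.
No premise or chain of K-axiom applications forces O(¬badge_in), and none forces O(badge_in). So ¬badge_in is neither obligatory nor forbidden under these norms.

Neither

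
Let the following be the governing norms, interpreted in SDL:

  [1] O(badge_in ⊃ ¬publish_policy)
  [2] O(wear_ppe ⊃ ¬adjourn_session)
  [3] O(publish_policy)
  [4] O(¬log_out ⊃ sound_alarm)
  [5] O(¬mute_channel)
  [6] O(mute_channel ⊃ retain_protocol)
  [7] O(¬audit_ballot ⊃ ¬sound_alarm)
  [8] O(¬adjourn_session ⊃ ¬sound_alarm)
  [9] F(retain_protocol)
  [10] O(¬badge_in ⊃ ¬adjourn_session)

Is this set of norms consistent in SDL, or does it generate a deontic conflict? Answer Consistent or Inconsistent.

Premise 6 is O(mute_channel ⊃ retain_protocol), but O(mute_channel) is not derivable from the premises, so it does not yield O(retain_protocol).
So O(retain_protocol) is not derivable, and the apparent clash with O(¬retain_protocol) does not arise.
A world satisfying every obligation exists (e.g. adjourn_session=false, audit_ballot=false, badge_in=false, log_out=true, mute_channel=false, publish_policy=true, retain_protocol=false, sound_alarm=false, wear_ppe=false); no atom is both obligatory and forbidden, so the set is consistent.

Consistent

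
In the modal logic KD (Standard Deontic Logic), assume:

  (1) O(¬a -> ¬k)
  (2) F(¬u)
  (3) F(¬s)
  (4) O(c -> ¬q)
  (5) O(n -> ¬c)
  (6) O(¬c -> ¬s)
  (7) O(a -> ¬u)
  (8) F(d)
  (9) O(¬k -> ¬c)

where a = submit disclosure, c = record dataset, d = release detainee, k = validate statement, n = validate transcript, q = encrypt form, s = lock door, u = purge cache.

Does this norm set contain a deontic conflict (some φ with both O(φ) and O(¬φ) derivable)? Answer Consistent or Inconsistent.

Inconsistent

Premise 2 is F(¬u), i.e. O(u).
Premise 7 is O(a -> ¬u); contrapositively O(u -> ¬a). Since O(u) holds, K gives O(¬a).
Premise 1 is O(¬a -> ¬k); since O(¬a), deontic closure gives O(¬k).
Applying K to premise 9 (O(¬k -> ¬c)) and O(¬k) yields O(¬c).
Premise 6 is O(¬c -> ¬s); since O(¬c), deontic closure gives O(¬s).
However, F(¬s) at premise 3 amounts to O(s).
We now have both O(¬s) and O(s) — s is simultaneously obligatory and forbidden, violating the D-axiom.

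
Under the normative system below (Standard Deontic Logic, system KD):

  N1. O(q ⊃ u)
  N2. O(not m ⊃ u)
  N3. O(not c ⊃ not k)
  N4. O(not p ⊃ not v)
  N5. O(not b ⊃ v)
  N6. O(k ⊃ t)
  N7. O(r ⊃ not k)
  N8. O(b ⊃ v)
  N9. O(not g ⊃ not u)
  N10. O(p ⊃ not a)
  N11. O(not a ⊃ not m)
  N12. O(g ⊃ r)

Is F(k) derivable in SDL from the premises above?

Yes

Premises 8 and 5 are O(b ⊃ v) and O(not b ⊃ v); every ideal world satisfies b or not b, so in either case v holds — hence O(v).
Premise 4, O(not p ⊃ not v), contraposes to O(v ⊃ p); with O(v) we get O(p).
From O(p) and premise 10, O(p ⊃ not a), we obtain O(not a).
With premise 11, O(not a ⊃ not m), the K-axiom yields O(not m).
With premise 2, O(not m ⊃ u), the K-axiom yields O(u).
Premise 9, O(not g ⊃ not u), contraposes to O(u ⊃ g); with O(u) we get O(g).
From O(g) and premise 12, O(g ⊃ r), we obtain O(r).
With premise 7, O(r ⊃ not k), the K-axiom yields O(not k).
Premises 1, 3, 6 do not contribute to this derivation.
So O(not k) holds, i.e. F(k). The claim follows.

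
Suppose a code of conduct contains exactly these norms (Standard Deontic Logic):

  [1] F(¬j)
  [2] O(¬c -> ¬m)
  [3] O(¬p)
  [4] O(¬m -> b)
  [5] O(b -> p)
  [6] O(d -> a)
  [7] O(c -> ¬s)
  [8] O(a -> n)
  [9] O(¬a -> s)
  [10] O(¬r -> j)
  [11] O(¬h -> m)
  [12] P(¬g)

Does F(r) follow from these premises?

No

Premise 10 is O(¬r -> j); even if O(j) held, inferring O(¬r) would be affirming the consequent — invalid.
No other premise forces O(¬r). An ideal world satisfying every premise can still have r true, so F(r) is not derivable.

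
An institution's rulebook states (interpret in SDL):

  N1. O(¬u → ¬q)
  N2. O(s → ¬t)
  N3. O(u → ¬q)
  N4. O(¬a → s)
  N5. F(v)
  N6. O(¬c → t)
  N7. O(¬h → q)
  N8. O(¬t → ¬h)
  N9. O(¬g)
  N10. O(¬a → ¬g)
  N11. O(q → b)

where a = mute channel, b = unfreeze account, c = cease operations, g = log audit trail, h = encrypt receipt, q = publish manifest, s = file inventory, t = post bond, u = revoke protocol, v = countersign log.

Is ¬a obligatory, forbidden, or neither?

Forbidden

Premises 3 and 1 are O(u → ¬q) and O(¬u → ¬q); every ideal world satisfies u or ¬u, so in either case ¬q holds — hence O(¬q).
Premise 7, O(¬h → q), contraposes to O(¬q → h); with O(¬q) we get O(h).
The contrapositive of premise 8 (O(¬t → ¬h)) is O(h → t), and O(h) is already established, so O(t).
The contrapositive of premise 2 (O(s → ¬t)) is O(t → ¬s), and O(t) is already established, so O(¬s).
Premise 4, O(¬a → s), contraposes to O(¬s → a); with O(¬s) we get O(a).
Premises 5, 6, 9, 10, 11 do not contribute to this derivation.
Thus O(a), which is F(¬a): ¬a is forbidden.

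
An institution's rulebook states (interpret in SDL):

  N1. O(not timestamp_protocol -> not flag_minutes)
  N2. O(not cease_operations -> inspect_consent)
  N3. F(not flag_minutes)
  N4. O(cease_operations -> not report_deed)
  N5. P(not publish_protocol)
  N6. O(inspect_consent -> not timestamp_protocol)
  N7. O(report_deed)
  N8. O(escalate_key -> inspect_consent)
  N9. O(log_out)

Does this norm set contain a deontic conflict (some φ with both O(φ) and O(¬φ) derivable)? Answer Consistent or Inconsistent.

From premise 7 we have O(report_deed).
Premise 4, O(cease_operations -> not report_deed), contraposes to O(report_deed -> not cease_operations); with O(report_deed) we get O(not cease_operations).
Applying K to premise 2 (O(not cease_operations -> inspect_consent)) and O(not cease_operations) yields O(inspect_consent).
From O(inspect_consent) and premise 6, O(inspect_consent -> not timestamp_protocol), we obtain O(not timestamp_protocol).
With premise 1, O(not timestamp_protocol -> not flag_minutes), the K-axiom yields O(not flag_minutes).
However, F(not flag_minutes) at premise 3 amounts to O(flag_minutes).
We now have both O(not flag_minutes) and O(flag_minutes) — flag_minutes is simultaneously obligatory and forbidden, violating the D-axiom.

Inconsistent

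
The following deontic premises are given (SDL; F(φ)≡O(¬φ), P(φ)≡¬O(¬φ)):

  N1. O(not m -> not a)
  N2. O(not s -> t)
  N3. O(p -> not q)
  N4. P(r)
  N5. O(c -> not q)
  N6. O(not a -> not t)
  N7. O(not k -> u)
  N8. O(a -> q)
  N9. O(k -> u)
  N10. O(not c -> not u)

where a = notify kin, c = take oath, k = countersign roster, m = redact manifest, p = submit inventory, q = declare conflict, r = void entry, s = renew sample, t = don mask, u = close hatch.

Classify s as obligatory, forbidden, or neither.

Premises 9 and 7 are O(k -> u) and O(not k -> u); every ideal world satisfies k or not k, so in either case u holds — hence O(u).
Premise 10, O(not c -> not u), contraposes to O(u -> c); with O(u) we get O(c).
Applying K to premise 5 (O(c -> not q)) and O(c) yields O(not q).
Premise 8 is O(a -> q); contrapositively O(not q -> not a). Since O(not q) holds, K gives O(not a).
With premise 6, O(not a -> not t), the K-axiom yields O(not t).
The contrapositive of premise 2 (O(not s -> t)) is O(not t -> s), and O(not t) is already established, so O(s).
Premises 1, 3, 4 do not contribute to this derivation.
Hence s is obligatory.

Obligatory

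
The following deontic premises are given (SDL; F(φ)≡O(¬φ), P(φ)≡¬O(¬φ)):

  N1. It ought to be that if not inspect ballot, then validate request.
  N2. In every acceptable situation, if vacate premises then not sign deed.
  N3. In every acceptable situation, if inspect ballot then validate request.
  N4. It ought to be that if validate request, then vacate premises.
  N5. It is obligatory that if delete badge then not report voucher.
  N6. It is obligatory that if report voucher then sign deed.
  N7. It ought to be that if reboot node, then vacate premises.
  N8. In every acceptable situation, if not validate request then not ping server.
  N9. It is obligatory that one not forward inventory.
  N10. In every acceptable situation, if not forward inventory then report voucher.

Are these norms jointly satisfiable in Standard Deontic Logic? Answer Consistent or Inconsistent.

Inconsistent

Premises 1 and 3 cover both cases: O(¬inspect_ballot → validate_request) and O(inspect_ballot → validate_request). Since ¬inspect_ballot ∨ inspect_ballot is a tautology, O(validate_request) follows.
Applying K to premise 4 (O(validate_request → vacate_premises)) and O(validate_request) yields O(vacate_premises).
Applying K to premise 2 (O(vacate_premises → ¬sign_deed)) and O(vacate_premises) yields O(¬sign_deed).
Premise 6, O(report_voucher → sign_deed), contraposes to O(¬sign_deed → ¬report_voucher); with O(¬sign_deed) we get O(¬report_voucher).
Premise 10, O(¬forward_inventory → report_voucher), contraposes to O(¬report_voucher → forward_inventory); with O(¬report_voucher) we get O(forward_inventory).
However, premise 9 gives O(¬forward_inventory).
We now have both O(forward_inventory) and O(¬forward_inventory) — forward_inventory is simultaneously obligatory and forbidden, violating the D-axiom.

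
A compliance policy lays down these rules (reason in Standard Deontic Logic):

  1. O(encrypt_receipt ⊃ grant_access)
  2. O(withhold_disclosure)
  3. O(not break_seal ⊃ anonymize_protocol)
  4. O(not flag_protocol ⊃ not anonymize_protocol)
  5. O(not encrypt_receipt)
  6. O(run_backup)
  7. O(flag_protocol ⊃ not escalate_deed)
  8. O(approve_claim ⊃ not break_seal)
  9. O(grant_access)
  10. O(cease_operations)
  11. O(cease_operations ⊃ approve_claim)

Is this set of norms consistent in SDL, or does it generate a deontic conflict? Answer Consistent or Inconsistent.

Premise 1 is O(encrypt_receipt ⊃ grant_access); even if O(grant_access) held, inferring O(encrypt_receipt) would be affirming the consequent — invalid.
So O(encrypt_receipt) is not derivable, and the apparent clash with O(not encrypt_receipt) does not arise.
A world satisfying every obligation exists (e.g. anonymize_protocol=true, approve_claim=true, break_seal=false, cease_operations=true, encrypt_receipt=false, escalate_deed=false, flag_protocol=true, grant_access=true, run_backup=true, withhold_disclosure=true); no atom is both obligatory and forbidden, so the set is consistent.

Consistent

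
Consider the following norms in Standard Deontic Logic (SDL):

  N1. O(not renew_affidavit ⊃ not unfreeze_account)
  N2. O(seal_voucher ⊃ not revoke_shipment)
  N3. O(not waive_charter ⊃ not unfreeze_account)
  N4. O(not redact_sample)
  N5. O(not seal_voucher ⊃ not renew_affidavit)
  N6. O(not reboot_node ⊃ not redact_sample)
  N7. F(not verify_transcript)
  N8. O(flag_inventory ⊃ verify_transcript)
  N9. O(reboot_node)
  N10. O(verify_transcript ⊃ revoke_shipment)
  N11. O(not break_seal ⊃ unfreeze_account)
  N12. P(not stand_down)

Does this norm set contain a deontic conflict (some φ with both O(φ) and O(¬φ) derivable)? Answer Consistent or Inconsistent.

Consistent

Premise 6 is O(not reboot_node ⊃ not redact_sample); even if O(not redact_sample) held, inferring O(not reboot_node) would be affirming the consequent — invalid.
So O(not reboot_node) is not derivable, and the apparent clash with O(reboot_node) does not arise.
A world satisfying every obligation exists (e.g. break_seal=true, flag_inventory=false, reboot_node=true, redact_sample=false, renew_affidavit=false, revoke_shipment=true, seal_voucher=false, stand_down=false, unfreeze_account=false, verify_transcript=true, waive_charter=false); no atom is both obligatory and forbidden, so the set is consistent.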